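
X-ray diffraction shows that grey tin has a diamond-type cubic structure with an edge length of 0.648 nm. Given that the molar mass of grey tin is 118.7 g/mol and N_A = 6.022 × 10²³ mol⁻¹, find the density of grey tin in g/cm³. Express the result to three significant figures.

A diamond cubic unit cell contains Z = 8 atoms.
Cell volume: a³ = (0.648 nm)³ = (6.480 × 10^-8 cm)³ = 2.721 × 10^-22 cm³.
ρ = Z·M/(N_A·a³) = 8 × 118.7 / (6.022 × 10²³ × 2.721 × 10^-22) = 5.795 g/cm³.

5.80 g/cm³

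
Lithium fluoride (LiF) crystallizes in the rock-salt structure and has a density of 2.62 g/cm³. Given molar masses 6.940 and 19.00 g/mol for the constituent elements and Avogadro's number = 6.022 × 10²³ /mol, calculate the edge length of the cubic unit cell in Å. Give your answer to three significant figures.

4.04 Å

M(LiF) = 25.94 g/mol; Z = 4 formula units per cell.
a³ = Z·M/(N_A·ρ) = 4 × 25.94 / (6.022 × 10²³ × 2.62) = 6.576 × 10^-23 cm³, so a = 4.036 × 10^-8 cm = 4.04 Å.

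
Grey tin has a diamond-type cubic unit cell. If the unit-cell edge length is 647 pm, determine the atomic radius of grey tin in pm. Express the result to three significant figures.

140 pm

In a diamond cubic lattice, nearest neighbors lie along the body diagonal with √3·a = 8r.
r = √3·a/8 = 1.7321 × 647 / 8 = 140 pm.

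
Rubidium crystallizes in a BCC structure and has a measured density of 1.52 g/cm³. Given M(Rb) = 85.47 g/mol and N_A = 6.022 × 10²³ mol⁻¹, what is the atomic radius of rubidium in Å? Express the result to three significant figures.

2.48 Å

For a BCC cell (Z = 2), a³ = Z·M/(N_A·ρ) = 2 × 85.47 / (6.022 × 10²³ × 1.520) = 1.867 × 10^-22 cm³, so a = 5.716 × 10^-8 cm = 5.716 Å.
Atoms touch along the body diagonal, so √3·a = 4r, so r = 0.4330 × a = 2.48 Å.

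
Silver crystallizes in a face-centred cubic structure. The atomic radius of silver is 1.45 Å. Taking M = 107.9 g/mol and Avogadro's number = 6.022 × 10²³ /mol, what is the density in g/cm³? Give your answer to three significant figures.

In an FCC lattice, atoms touch along the face diagonal, so √2·a = 4r, giving a = 4.101 Å = 4.101 × 10^-8 cm.
With Z = 4, ρ = Z·M/(N_A·a³) = 4 × 107.9 / (6.022 × 10²³ × 6.898 × 10^-23) = 10.39 g/cm³.

10.4 g/cm³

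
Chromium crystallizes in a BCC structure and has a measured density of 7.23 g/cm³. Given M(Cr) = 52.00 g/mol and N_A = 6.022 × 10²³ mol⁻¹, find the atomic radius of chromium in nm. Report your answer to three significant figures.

For a BCC cell (Z = 2), a³ = Z·M/(N_A·ρ) = 2 × 52.00 / (6.022 × 10²³ × 7.230) = 2.389 × 10^-23 cm³, so a = 2.880 × 10^-8 cm = 0.2880 nm.
Atoms touch along the body diagonal, so √3·a = 4r, so r = 0.4330 × a = 0.125 nm.

0.125 nm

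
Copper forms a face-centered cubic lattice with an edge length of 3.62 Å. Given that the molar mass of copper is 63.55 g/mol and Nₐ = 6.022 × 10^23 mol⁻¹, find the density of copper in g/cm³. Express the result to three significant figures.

8.90 g/cm³

An FCC unit cell contains Z = 4 atoms.
Cell volume: a³ = (3.62 Å)³ = (3.620 × 10^-8 cm)³ = 4.744 × 10^-23 cm³.
ρ = Z·M/(N_A·a³) = 4 × 63.55 / (6.022 × 10²³ × 4.744 × 10^-23) = 8.898 g/cm³.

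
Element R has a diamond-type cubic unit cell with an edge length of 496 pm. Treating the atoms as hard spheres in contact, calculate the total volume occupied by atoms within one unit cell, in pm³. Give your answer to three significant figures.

In a diamond cubic lattice nearest neighbors lie along the body diagonal with √3·a = 8r, so r = 0.2165a = 107.4 pm.
V_atoms = Z × (4/3)πr³ = 8 × (4/3)π × (107.4)³ = 4.15 × 10^7 pm³.

4.15 × 10^7 pm³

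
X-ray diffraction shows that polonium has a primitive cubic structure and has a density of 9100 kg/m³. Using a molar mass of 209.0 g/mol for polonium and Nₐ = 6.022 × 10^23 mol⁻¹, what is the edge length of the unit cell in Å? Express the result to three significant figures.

3.37 Å

With Z = 1 atom per simple cubic cell, a³ = Z·M/(N_A·ρ) = 1 × 209.0 / (6.022 × 10²³ × 9.100 g/cm³) = 3.814 × 10^-23 cm³.
a = (3.814 × 10^-23)^(1/3) = 3.366 × 10^-8 cm = 3.37 Å.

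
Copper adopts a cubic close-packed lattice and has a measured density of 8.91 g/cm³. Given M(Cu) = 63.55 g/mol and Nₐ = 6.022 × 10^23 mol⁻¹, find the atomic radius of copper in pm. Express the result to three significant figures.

For an FCC cell (Z = 4), a³ = Z·M/(N_A·ρ) = 4 × 63.55 / (6.022 × 10²³ × 8.910) = 4.738 × 10^-23 cm³, so a = 3.618 × 10^-8 cm = 361.8 pm.
Atoms touch along the face diagonal, so √2·a = 4r, so r = 0.3536 × a = 128 pm.

128 pm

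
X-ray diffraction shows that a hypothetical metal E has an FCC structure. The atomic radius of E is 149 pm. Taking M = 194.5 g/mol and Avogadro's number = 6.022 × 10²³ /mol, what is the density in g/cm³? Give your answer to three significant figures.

17.3 g/cm³

In an FCC lattice, atoms touch along the face diagonal, so √2·a = 4r, giving a = 421.4 pm = 4.214 × 10^-8 cm.
With Z = 4, ρ = Z·M/(N_A·a³) = 4 × 194.5 / (6.022 × 10²³ × 7.485 × 10^-23) = 17.26 g/cm³.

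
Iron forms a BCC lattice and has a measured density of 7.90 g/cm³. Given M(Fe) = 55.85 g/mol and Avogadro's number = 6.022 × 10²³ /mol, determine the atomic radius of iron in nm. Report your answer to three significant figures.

For a BCC cell (Z = 2), a³ = Z·M/(N_A·ρ) = 2 × 55.85 / (6.022 × 10²³ × 7.900) = 2.348 × 10^-23 cm³, so a = 2.863 × 10^-8 cm = 0.2863 nm.
Atoms touch along the body diagonal, so √3·a = 4r, so r = 0.4330 × a = 0.124 nm.

0.124 nm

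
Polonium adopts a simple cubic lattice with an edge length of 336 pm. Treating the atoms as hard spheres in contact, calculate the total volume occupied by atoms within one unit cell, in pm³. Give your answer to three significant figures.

1.99 × 10^7 pm³

In a simple cubic lattice atoms touch along the cell edge, so a = 2r, so r = 0.5000a = 168.0 pm.
V_atoms = Z × (4/3)πr³ = 1 × (4/3)π × (168.0)³ = 1.99 × 10^7 pm³.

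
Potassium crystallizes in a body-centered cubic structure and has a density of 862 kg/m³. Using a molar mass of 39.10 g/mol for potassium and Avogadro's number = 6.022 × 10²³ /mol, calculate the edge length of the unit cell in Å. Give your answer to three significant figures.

5.32 Å

With Z = 2 atoms per BCC cell, a³ = Z·M/(N_A·ρ) = 2 × 39.10 / (6.022 × 10²³ × 0.8620 g/cm³) = 1.506 × 10^-22 cm³.
a = (1.506 × 10^-22)^(1/3) = 5.321 × 10^-8 cm = 5.32 Å.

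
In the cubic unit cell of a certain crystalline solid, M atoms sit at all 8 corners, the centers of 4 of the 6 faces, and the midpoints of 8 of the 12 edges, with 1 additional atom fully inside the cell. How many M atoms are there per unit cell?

6

Corner atoms are shared by 8 cells (1/8 each), face atoms by 2 (1/2 each), edge atoms by 4 (1/4 each), interior atoms are unshared.
Net atoms = 8 × 1/8 + 4 × 1/2 + 8 × 1/4 + 1 = 1 + 2 + 2 + 1 = 6.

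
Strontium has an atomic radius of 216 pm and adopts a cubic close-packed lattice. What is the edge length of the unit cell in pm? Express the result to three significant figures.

611 pm

In an FCC lattice, atoms touch along the face diagonal, so √2·a = 4r.
a = 4r/√2 = 4 × 216 / 1.4142 = 611 pm.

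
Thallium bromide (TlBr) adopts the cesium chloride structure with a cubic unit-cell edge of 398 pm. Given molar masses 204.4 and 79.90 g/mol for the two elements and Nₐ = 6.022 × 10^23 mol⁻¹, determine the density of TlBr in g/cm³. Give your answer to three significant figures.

The cesium chloride structure contains Z = 1 formula unit per cell; M(TlBr) = 204.4 + 79.90 = 284.3 g/mol.
a³ = (3.980 × 10^-8 cm)³ = 6.304 × 10^-23 cm³.
ρ = 1 × 284.3 / (6.022 × 10²³ × 6.304 × 10^-23) = 7.488 g/cm³.

7.49 g/cm³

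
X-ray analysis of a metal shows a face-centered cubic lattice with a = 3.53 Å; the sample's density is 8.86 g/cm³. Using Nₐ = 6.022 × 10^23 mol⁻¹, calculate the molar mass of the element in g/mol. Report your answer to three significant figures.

An FCC cell has Z = 4 atoms; a = 3.530 × 10^-8 cm.
M = ρ·N_A·a³/Z = 8.86 × 6.022 × 10²³ × 4.399 × 10^-23 / 4 = 58.7 g/mol.

58.7 g/mol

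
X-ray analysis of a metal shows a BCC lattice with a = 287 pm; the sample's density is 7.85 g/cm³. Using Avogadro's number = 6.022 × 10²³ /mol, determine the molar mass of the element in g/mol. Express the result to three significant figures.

55.9 g/mol

A BCC cell has Z = 2 atoms; a = 2.870 × 10^-8 cm.
M = ρ·N_A·a³/Z = 7.85 × 6.022 × 10²³ × 2.364 × 10^-23 / 2 = 55.9 g/mol.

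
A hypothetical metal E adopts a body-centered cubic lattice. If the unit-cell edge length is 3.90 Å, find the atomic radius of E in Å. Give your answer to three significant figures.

In a BCC lattice, atoms touch along the body diagonal, so √3·a = 4r.
r = √3·a/4 = 1.7321 × 3.90 / 4 = 1.69 Å.

1.69 Å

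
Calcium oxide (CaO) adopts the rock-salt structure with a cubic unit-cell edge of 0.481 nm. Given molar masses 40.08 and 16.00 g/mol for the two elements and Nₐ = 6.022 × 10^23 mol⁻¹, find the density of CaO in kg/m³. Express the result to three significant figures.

3350 kg/m³

The rock-salt structure contains Z = 4 formula units per cell; M(CaO) = 40.08 + 16.00 = 56.08 g/mol.
a³ = (4.810 × 10^-8 cm)³ = 1.113 × 10^-22 cm³.
ρ = 4 × 56.08 / (6.022 × 10²³ × 1.113 × 10^-22) = 3.347 g/cm³ = 3350 kg/m³.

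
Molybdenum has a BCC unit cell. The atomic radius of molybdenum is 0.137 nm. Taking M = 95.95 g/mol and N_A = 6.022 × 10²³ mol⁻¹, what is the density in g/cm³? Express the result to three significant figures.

10.1 g/cm³

In a BCC lattice, atoms touch along the body diagonal, so √3·a = 4r, giving a = 0.3164 nm = 3.164 × 10^-8 cm.
With Z = 2, ρ = Z·M/(N_A·a³) = 2 × 95.95 / (6.022 × 10²³ × 3.167 × 10^-23) = 10.06 g/cm³.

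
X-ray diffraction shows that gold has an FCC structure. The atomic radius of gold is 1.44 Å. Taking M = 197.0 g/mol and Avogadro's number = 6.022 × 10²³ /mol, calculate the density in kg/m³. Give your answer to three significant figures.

In an FCC lattice, atoms touch along the face diagonal, so √2·a = 4r, giving a = 4.073 Å = 4.073 × 10^-8 cm.
With Z = 4, ρ = Z·M/(N_A·a³) = 4 × 197.0 / (6.022 × 10²³ × 6.757 × 10^-23) = 19.37 g/cm³ = 19400 kg/m³.

19400 kg/m³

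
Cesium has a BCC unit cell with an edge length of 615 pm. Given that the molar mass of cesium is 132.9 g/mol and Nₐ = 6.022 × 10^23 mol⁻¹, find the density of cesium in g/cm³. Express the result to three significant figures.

A BCC unit cell contains Z = 2 atoms.
Cell volume: a³ = (615 pm)³ = (6.150 × 10^-8 cm)³ = 2.326 × 10^-22 cm³.
ρ = Z·M/(N_A·a³) = 2 × 132.9 / (6.022 × 10²³ × 2.326 × 10^-22) = 1.898 g/cm³.

1.90 g/cm³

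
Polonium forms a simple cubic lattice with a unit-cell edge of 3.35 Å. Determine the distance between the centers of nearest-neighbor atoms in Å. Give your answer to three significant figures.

In a simple cubic structure, atoms touch along the cell edge, so a = 2r; the nearest-neighbor distance equals 2r = 1.000·a.
d = 1.000 × 3.35 = 3.35 Å.

3.35 Å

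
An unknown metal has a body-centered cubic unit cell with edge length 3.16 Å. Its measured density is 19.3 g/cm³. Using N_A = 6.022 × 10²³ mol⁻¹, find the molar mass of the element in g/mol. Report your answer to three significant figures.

A BCC cell has Z = 2 atoms; a = 3.160 × 10^-8 cm.
M = ρ·N_A·a³/Z = 19.3 × 6.022 × 10²³ × 3.155 × 10^-23 / 2 = 183 g/mol.

183 g/mol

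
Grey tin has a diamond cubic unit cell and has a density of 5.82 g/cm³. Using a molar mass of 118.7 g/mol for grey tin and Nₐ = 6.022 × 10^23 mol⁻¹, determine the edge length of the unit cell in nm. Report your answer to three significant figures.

0.647 nm

With Z = 8 atoms per diamond cubic cell, a³ = Z·M/(N_A·ρ) = 8 × 118.7 / (6.022 × 10²³ × 5.820 g/cm³) = 2.709 × 10^-22 cm³.
a = (2.709 × 10^-22)^(1/3) = 6.471 × 10^-8 cm = 0.647 nm.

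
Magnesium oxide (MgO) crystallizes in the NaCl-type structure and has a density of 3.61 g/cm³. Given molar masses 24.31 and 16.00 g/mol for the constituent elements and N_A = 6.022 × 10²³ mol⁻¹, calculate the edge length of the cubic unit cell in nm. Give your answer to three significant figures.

M(MgO) = 40.31 g/mol; Z = 4 formula units per cell.
a³ = Z·M/(N_A·ρ) = 4 × 40.31 / (6.022 × 10²³ × 3.61) = 7.417 × 10^-23 cm³, so a = 4.202 × 10^-8 cm = 0.420 nm.

0.420 nm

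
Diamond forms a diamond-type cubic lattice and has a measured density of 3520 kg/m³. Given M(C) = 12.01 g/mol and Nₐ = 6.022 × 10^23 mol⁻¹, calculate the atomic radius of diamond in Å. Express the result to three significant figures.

0.772 Å

For a diamond cubic cell (Z = 8), a³ = Z·M/(N_A·ρ) = 8 × 12.01 / (6.022 × 10²³ × 3.520) = 4.533 × 10^-23 cm³, so a = 3.565 × 10^-8 cm = 3.565 Å.
Nearest neighbors lie along the body diagonal with √3·a = 8r, so r = 0.2165 × a = 0.772 Å.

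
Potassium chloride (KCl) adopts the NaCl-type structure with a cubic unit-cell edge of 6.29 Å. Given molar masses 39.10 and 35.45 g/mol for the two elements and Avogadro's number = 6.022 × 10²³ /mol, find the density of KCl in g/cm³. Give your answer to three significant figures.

1.99 g/cm³

The NaCl-type structure contains Z = 4 formula units per cell; M(KCl) = 39.10 + 35.45 = 74.55 g/mol.
a³ = (6.290 × 10^-8 cm)³ = 2.489 × 10^-22 cm³.
ρ = 4 × 74.55 / (6.022 × 10²³ × 2.489 × 10^-22) = 1.990 g/cm³.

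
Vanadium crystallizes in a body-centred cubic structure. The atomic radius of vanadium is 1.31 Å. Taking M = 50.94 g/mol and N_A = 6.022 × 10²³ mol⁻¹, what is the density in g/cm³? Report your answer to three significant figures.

6.11 g/cm³

In a BCC lattice, atoms touch along the body diagonal, so √3·a = 4r, giving a = 3.025 Å = 3.025 × 10^-8 cm.
With Z = 2, ρ = Z·M/(N_A·a³) = 2 × 50.94 / (6.022 × 10²³ × 2.769 × 10^-23) = 6.110 g/cm³.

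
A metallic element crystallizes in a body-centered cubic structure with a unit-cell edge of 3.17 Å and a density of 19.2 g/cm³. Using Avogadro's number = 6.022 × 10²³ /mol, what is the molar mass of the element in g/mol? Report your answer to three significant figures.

A BCC cell has Z = 2 atoms; a = 3.170 × 10^-8 cm.
M = ρ·N_A·a³/Z = 19.2 × 6.022 × 10²³ × 3.186 × 10^-23 / 2 = 184 g/mol.

184 g/mol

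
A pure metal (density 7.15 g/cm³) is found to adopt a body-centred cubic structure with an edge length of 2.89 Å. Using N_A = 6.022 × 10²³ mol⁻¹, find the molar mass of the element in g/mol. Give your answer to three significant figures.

52.0 g/mol

A BCC cell has Z = 2 atoms; a = 2.890 × 10^-8 cm.
M = ρ·N_A·a³/Z = 7.15 × 6.022 × 10²³ × 2.414 × 10^-23 / 2 = 52.0 g/mol.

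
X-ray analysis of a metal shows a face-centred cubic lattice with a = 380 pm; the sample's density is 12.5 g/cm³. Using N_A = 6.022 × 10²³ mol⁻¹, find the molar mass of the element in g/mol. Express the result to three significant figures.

103 g/mol

An FCC cell has Z = 4 atoms; a = 3.800 × 10^-8 cm.
M = ρ·N_A·a³/Z = 12.5 × 6.022 × 10²³ × 5.487 × 10^-23 / 4 = 103 g/mol.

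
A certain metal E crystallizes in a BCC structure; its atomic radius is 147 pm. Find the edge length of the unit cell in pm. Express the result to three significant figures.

339 pm

In a BCC lattice, atoms touch along the body diagonal, so √3·a = 4r.
a = 4r/√3 = 4 × 147 / 1.7321 = 339 pm.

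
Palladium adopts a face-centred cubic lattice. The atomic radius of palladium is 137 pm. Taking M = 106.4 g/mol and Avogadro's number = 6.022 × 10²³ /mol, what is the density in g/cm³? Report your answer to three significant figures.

In an FCC lattice, atoms touch along the face diagonal, so √2·a = 4r, giving a = 387.5 pm = 3.875 × 10^-8 cm.
With Z = 4, ρ = Z·M/(N_A·a³) = 4 × 106.4 / (6.022 × 10²³ × 5.818 × 10^-23) = 12.15 g/cm³.

12.1 g/cm³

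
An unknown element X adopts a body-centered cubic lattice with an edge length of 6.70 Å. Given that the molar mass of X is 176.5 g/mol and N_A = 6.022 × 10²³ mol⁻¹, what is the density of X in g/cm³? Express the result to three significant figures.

A BCC unit cell contains Z = 2 atoms.
Cell volume: a³ = (6.70 Å)³ = (6.700 × 10^-8 cm)³ = 3.008 × 10^-22 cm³.
ρ = Z·M/(N_A·a³) = 2 × 176.5 / (6.022 × 10²³ × 3.008 × 10^-22) = 1.949 g/cm³.

1.95 g/cm³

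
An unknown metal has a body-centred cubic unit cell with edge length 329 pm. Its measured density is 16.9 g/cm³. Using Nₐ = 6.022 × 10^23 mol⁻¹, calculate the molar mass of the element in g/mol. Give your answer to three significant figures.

A BCC cell has Z = 2 atoms; a = 3.290 × 10^-8 cm.
M = ρ·N_A·a³/Z = 16.9 × 6.022 × 10²³ × 3.561 × 10^-23 / 2 = 181 g/mol.

181 g/mol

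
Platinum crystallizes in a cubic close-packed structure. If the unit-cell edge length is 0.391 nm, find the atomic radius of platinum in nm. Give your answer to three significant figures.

0.138 nm

In an FCC lattice, atoms touch along the face diagonal, so √2·a = 4r.
r = √2·a/4 = 1.4142 × 0.391 / 4 = 0.138 nm.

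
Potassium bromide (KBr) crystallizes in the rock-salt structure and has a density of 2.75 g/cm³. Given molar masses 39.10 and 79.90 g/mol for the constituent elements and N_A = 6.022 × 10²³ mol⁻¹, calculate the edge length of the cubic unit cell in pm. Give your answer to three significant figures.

660 pm

M(KBr) = 119.0 g/mol; Z = 4 formula units per cell.
a³ = Z·M/(N_A·ρ) = 4 × 119.0 / (6.022 × 10²³ × 2.75) = 2.874 × 10^-22 cm³, so a = 6.600 × 10^-8 cm = 660 pm.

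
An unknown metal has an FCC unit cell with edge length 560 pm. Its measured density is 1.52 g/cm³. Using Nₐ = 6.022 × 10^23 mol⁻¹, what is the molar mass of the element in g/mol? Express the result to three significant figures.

An FCC cell has Z = 4 atoms; a = 5.600 × 10^-8 cm.
M = ρ·N_A·a³/Z = 1.52 × 6.022 × 10²³ × 1.756 × 10^-22 / 4 = 40.2 g/mol.

40.2 g/mol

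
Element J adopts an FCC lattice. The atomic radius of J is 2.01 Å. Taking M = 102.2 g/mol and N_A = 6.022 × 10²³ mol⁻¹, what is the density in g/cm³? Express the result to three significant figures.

3.69 g/cm³

In an FCC lattice, atoms touch along the face diagonal, so √2·a = 4r, giving a = 5.685 Å = 5.685 × 10^-8 cm.
With Z = 4, ρ = Z·M/(N_A·a³) = 4 × 102.2 / (6.022 × 10²³ × 1.837 × 10^-22) = 3.694 g/cm³.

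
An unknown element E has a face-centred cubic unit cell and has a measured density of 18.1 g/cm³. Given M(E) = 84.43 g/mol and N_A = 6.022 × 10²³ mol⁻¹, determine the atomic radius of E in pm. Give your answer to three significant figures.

111 pm

For an FCC cell (Z = 4), a³ = Z·M/(N_A·ρ) = 4 × 84.43 / (6.022 × 10²³ × 18.10) = 3.098 × 10^-23 cm³, so a = 3.141 × 10^-8 cm = 314.1 pm.
Atoms touch along the face diagonal, so √2·a = 4r, so r = 0.3536 × a = 111 pm.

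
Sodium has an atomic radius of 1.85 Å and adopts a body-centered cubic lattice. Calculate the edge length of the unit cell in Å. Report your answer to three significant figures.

4.27 Å

In a BCC lattice, atoms touch along the body diagonal, so √3·a = 4r.
a = 4r/√3 = 4 × 1.85 / 1.7321 = 4.27 Å.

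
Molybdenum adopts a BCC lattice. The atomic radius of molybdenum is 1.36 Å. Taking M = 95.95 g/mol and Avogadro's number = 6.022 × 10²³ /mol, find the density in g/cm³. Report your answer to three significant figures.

In a BCC lattice, atoms touch along the body diagonal, so √3·a = 4r, giving a = 3.141 Å = 3.141 × 10^-8 cm.
With Z = 2, ρ = Z·M/(N_A·a³) = 2 × 95.95 / (6.022 × 10²³ × 3.098 × 10^-23) = 10.29 g/cm³.

10.3 g/cm³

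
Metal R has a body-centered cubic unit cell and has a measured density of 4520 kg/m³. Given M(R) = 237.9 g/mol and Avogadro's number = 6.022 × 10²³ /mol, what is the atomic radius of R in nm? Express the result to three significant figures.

For a BCC cell (Z = 2), a³ = Z·M/(N_A·ρ) = 2 × 237.9 / (6.022 × 10²³ × 4.520) = 1.748 × 10^-22 cm³, so a = 5.591 × 10^-8 cm = 0.5591 nm.
Atoms touch along the body diagonal, so √3·a = 4r, so r = 0.4330 × a = 0.242 nm.

0.242 nm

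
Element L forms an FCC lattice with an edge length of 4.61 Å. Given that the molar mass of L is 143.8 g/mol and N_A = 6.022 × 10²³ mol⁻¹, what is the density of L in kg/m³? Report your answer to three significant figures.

9750 kg/m³

An FCC unit cell contains Z = 4 atoms.
Cell volume: a³ = (4.61 Å)³ = (4.610 × 10^-8 cm)³ = 9.797 × 10^-23 cm³.
ρ = Z·M/(N_A·a³) = 4 × 143.8 / (6.022 × 10²³ × 9.797 × 10^-23) = 9.749 g/cm³ = 9750 kg/m³.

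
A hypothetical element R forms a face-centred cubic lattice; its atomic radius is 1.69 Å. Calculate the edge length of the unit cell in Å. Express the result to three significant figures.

In an FCC lattice, atoms touch along the face diagonal, so √2·a = 4r.
a = 4r/√2 = 4 × 1.69 / 1.4142 = 4.78 Å.

4.78 Å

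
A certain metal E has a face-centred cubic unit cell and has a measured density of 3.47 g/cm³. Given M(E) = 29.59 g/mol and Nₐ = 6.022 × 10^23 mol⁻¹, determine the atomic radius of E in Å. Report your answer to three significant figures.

1.36 Å

For an FCC cell (Z = 4), a³ = Z·M/(N_A·ρ) = 4 × 29.59 / (6.022 × 10²³ × 3.470) = 5.664 × 10^-23 cm³, so a = 3.840 × 10^-8 cm = 3.840 Å.
Atoms touch along the face diagonal, so √2·a = 4r, so r = 0.3536 × a = 1.36 Å.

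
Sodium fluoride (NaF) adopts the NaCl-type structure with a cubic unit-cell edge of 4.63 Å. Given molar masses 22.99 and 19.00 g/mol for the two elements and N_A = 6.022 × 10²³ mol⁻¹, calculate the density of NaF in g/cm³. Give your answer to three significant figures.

The NaCl-type structure contains Z = 4 formula units per cell; M(NaF) = 22.99 + 19.00 = 41.99 g/mol.
a³ = (4.630 × 10^-8 cm)³ = 9.925 × 10^-23 cm³.
ρ = 4 × 41.99 / (6.022 × 10²³ × 9.925 × 10^-23) = 2.810 g/cm³.

2.81 g/cm³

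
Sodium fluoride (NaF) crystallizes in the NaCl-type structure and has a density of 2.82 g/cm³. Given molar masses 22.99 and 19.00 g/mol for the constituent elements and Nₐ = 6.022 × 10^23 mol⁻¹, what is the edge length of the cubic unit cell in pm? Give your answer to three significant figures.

462 pm

M(NaF) = 41.99 g/mol; Z = 4 formula units per cell.
a³ = Z·M/(N_A·ρ) = 4 × 41.99 / (6.022 × 10²³ × 2.82) = 9.890 × 10^-23 cm³, so a = 4.625 × 10^-8 cm = 462 pm.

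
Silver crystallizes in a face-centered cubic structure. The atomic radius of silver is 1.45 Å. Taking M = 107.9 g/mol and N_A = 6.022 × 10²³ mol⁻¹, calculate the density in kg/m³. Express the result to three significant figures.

In an FCC lattice, atoms touch along the face diagonal, so √2·a = 4r, giving a = 4.101 Å = 4.101 × 10^-8 cm.
With Z = 4, ρ = Z·M/(N_A·a³) = 4 × 107.9 / (6.022 × 10²³ × 6.898 × 10^-23) = 10.39 g/cm³ = 10400 kg/m³.

10400 kg/m³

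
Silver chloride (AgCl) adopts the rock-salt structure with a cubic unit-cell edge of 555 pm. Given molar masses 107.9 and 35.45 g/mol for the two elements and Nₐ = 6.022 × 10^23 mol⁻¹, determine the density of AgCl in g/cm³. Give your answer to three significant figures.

The rock-salt structure contains Z = 4 formula units per cell; M(AgCl) = 107.9 + 35.45 = 143.35 g/mol.
a³ = (5.550 × 10^-8 cm)³ = 1.710 × 10^-22 cm³.
ρ = 4 × 143.35 / (6.022 × 10²³ × 1.710 × 10^-22) = 5.570 g/cm³.

5.57 g/cm³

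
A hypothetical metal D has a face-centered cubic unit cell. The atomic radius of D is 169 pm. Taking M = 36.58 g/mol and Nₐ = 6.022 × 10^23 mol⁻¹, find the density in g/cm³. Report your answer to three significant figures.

In an FCC lattice, atoms touch along the face diagonal, so √2·a = 4r, giving a = 478.0 pm = 4.780 × 10^-8 cm.
With Z = 4, ρ = Z·M/(N_A·a³) = 4 × 36.58 / (6.022 × 10²³ × 1.092 × 10^-22) = 2.225 g/cm³.

2.22 g/cm³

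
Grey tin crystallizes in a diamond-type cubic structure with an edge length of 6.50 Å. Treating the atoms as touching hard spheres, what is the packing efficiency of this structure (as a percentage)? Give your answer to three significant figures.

34.0%

In a diamond cubic lattice nearest neighbors lie along the body diagonal with √3·a = 8r, so r = 0.2165a = 1.407 Å.
Packing fraction = Z·(4/3)πr³ / a³ = 8 × (4/3)π × (1.407)³ / (6.50)³ = 0.3401 = 34.0%.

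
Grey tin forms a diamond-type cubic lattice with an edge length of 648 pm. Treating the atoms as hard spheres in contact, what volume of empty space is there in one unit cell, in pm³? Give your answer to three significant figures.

In a diamond cubic lattice nearest neighbors lie along the body diagonal with √3·a = 8r, so r = 0.2165a = 140.3 pm.
V_cell = a³ = 2.721 × 10^8 pm³; V_atoms = 8 × (4/3)πr³ = 9.254 × 10^7 pm³.
Empty space = 2.721 × 10^8 − 9.254 × 10^7 = 1.80 × 10^8 pm³.

1.80 × 10^8 pm³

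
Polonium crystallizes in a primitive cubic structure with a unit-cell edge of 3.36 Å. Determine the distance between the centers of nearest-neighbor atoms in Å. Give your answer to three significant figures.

3.36 Å

In a simple cubic structure, atoms touch along the cell edge, so a = 2r; the nearest-neighbor distance equals 2r = 1.000·a.
d = 1.000 × 3.36 = 3.36 Å.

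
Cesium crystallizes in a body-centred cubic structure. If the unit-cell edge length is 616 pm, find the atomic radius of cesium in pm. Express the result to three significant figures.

In a BCC lattice, atoms touch along the body diagonal, so √3·a = 4r.
r = √3·a/4 = 1.7321 × 616 / 4 = 267 pm.

267 pm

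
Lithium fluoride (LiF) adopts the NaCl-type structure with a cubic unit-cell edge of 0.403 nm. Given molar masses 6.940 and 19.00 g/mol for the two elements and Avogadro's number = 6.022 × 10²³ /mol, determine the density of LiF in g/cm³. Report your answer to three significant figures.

The NaCl-type structure contains Z = 4 formula units per cell; M(LiF) = 6.940 + 19.00 = 25.94 g/mol.
a³ = (4.030 × 10^-8 cm)³ = 6.545 × 10^-23 cm³.
ρ = 4 × 25.94 / (6.022 × 10²³ × 6.545 × 10^-23) = 2.633 g/cm³.

2.63 g/cm³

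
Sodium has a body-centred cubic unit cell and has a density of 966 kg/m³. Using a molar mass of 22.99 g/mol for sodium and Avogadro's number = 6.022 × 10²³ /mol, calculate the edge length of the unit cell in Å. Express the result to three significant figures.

With Z = 2 atoms per BCC cell, a³ = Z·M/(N_A·ρ) = 2 × 22.99 / (6.022 × 10²³ × 0.9660 g/cm³) = 7.904 × 10^-23 cm³.
a = (7.904 × 10^-23)^(1/3) = 4.292 × 10^-8 cm = 4.29 Å.

4.29 Å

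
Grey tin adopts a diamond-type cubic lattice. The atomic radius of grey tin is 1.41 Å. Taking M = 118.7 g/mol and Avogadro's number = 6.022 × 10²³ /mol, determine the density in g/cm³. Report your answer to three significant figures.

5.71 g/cm³

In a diamond cubic lattice, nearest neighbors lie along the body diagonal with √3·a = 8r, giving a = 6.513 Å = 6.513 × 10^-8 cm.
With Z = 8, ρ = Z·M/(N_A·a³) = 8 × 118.7 / (6.022 × 10²³ × 2.762 × 10^-22) = 5.709 g/cm³.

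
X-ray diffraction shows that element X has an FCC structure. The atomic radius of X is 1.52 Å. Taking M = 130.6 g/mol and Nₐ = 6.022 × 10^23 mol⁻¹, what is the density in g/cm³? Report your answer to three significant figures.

10.9 g/cm³

In an FCC lattice, atoms touch along the face diagonal, so √2·a = 4r, giving a = 4.299 Å = 4.299 × 10^-8 cm.
With Z = 4, ρ = Z·M/(N_A·a³) = 4 × 130.6 / (6.022 × 10²³ × 7.946 × 10^-23) = 10.92 g/cm³.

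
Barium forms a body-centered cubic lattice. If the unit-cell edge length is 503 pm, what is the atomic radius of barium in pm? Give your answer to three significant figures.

218 pm

In a BCC lattice, atoms touch along the body diagonal, so √3·a = 4r.
r = √3·a/4 = 1.7321 × 503 / 4 = 218 pm.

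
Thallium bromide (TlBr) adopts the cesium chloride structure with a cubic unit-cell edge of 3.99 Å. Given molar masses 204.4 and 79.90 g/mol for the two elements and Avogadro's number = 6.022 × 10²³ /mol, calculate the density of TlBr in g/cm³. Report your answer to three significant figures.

7.43 g/cm³

The cesium chloride structure contains Z = 1 formula unit per cell; M(TlBr) = 204.4 + 79.90 = 284.3 g/mol.
a³ = (3.990 × 10^-8 cm)³ = 6.352 × 10^-23 cm³.
ρ = 1 × 284.3 / (6.022 × 10²³ × 6.352 × 10^-23) = 7.432 g/cm³.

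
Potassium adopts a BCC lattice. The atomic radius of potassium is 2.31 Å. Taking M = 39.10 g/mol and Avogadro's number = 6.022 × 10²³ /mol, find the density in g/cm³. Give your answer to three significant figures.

0.855 g/cm³

In a BCC lattice, atoms touch along the body diagonal, so √3·a = 4r, giving a = 5.335 Å = 5.335 × 10^-8 cm.
With Z = 2, ρ = Z·M/(N_A·a³) = 2 × 39.10 / (6.022 × 10²³ × 1.518 × 10^-22) = 0.8553 g/cm³.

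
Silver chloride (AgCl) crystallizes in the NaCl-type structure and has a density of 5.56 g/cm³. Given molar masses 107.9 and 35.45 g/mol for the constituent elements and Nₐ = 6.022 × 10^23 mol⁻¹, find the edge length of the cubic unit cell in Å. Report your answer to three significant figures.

5.55 Å

M(AgCl) = 143.35 g/mol; Z = 4 formula units per cell.
a³ = Z·M/(N_A·ρ) = 4 × 143.35 / (6.022 × 10²³ × 5.56) = 1.713 × 10^-22 cm³, so a = 5.553 × 10^-8 cm = 5.55 Å.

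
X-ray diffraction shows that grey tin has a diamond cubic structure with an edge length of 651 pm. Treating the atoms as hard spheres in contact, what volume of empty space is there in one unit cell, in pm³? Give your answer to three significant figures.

In a diamond cubic lattice nearest neighbors lie along the body diagonal with √3·a = 8r, so r = 0.2165a = 140.9 pm.
V_cell = a³ = 2.759 × 10^8 pm³; V_atoms = 8 × (4/3)πr³ = 9.383 × 10^7 pm³.
Empty space = 2.759 × 10^8 − 9.383 × 10^7 = 1.82 × 10^8 pm³.

1.82 × 10^8 pm³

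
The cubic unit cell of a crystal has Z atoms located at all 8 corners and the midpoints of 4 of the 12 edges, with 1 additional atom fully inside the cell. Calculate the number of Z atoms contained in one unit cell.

3

Corner atoms are shared by 8 cells (1/8 each), edge atoms by 4 (1/4 each), interior atoms are unshared.
Net atoms = 8 × 1/8 + 4 × 1/4 + 1 = 1 + 1 + 1 = 3.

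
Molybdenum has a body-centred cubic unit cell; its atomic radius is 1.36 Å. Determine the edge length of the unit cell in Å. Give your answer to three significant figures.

3.14 Å

In a BCC lattice, atoms touch along the body diagonal, so √3·a = 4r.
a = 4r/√3 = 4 × 1.36 / 1.7321 = 3.14 Å.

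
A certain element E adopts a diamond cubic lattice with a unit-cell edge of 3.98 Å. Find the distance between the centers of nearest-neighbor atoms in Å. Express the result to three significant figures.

In a diamond cubic structure, nearest neighbors lie along the body diagonal with √3·a = 8r; the nearest-neighbor distance equals 2r = 0.4330·a.
d = 0.4330 × 3.98 = 1.72 Å.

1.72 Å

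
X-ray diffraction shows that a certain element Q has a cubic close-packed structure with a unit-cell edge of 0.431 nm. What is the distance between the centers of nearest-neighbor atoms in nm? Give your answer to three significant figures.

0.305 nm

In an FCC structure, atoms touch along the face diagonal, so √2·a = 4r; the nearest-neighbor distance equals 2r = 0.7071·a.
d = 0.7071 × 0.431 = 0.305 nm.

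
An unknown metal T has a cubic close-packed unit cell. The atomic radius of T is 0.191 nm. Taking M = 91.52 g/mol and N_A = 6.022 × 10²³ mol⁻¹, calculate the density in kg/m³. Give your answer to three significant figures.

3860 kg/m³

In an FCC lattice, atoms touch along the face diagonal, so √2·a = 4r, giving a = 0.5402 nm = 5.402 × 10^-8 cm.
With Z = 4, ρ = Z·M/(N_A·a³) = 4 × 91.52 / (6.022 × 10²³ × 1.577 × 10^-22) = 3.856 g/cm³ = 3860 kg/m³.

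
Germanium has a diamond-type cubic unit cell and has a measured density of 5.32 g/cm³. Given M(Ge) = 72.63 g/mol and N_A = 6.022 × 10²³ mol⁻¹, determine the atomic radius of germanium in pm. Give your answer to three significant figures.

123 pm

For a diamond cubic cell (Z = 8), a³ = Z·M/(N_A·ρ) = 8 × 72.63 / (6.022 × 10²³ × 5.320) = 1.814 × 10^-22 cm³, so a = 5.660 × 10^-8 cm = 566.0 pm.
Nearest neighbors lie along the body diagonal with √3·a = 8r, so r = 0.2165 × a = 123 pm.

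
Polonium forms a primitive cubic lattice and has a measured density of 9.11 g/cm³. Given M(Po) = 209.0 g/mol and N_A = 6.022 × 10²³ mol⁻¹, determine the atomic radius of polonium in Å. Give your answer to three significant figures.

1.68 Å

For a simple cubic cell (Z = 1), a³ = Z·M/(N_A·ρ) = 1 × 209.0 / (6.022 × 10²³ × 9.110) = 3.810 × 10^-23 cm³, so a = 3.365 × 10^-8 cm = 3.365 Å.
Atoms touch along the cell edge, so a = 2r, so r = 0.5000 × a = 1.68 Å.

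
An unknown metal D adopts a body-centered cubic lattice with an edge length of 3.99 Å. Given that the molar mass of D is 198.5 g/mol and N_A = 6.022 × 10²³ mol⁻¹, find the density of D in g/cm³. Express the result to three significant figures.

A BCC unit cell contains Z = 2 atoms.
Cell volume: a³ = (3.99 Å)³ = (3.990 × 10^-8 cm)³ = 6.352 × 10^-23 cm³.
ρ = Z·M/(N_A·a³) = 2 × 198.5 / (6.022 × 10²³ × 6.352 × 10^-23) = 10.38 g/cm³.

10.4 g/cm³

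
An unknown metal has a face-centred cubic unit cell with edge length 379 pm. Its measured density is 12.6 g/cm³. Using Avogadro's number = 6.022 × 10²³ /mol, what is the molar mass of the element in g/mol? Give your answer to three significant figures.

103 g/mol

An FCC cell has Z = 4 atoms; a = 3.790 × 10^-8 cm.
M = ρ·N_A·a³/Z = 12.6 × 6.022 × 10²³ × 5.444 × 10^-23 / 4 = 103 g/mol.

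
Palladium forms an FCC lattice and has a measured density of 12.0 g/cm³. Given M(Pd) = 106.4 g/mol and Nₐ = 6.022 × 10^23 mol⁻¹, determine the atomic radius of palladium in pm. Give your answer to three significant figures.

138 pm

For an FCC cell (Z = 4), a³ = Z·M/(N_A·ρ) = 4 × 106.4 / (6.022 × 10²³ × 12.00) = 5.890 × 10^-23 cm³, so a = 3.891 × 10^-8 cm = 389.1 pm.
Atoms touch along the face diagonal, so √2·a = 4r, so r = 0.3536 × a = 138 pm.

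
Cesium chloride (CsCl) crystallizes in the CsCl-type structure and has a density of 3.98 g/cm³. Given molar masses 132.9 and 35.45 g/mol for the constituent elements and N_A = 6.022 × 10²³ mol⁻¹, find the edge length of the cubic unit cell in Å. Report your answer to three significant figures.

M(CsCl) = 168.35 g/mol; Z = 1 formula unit per cell.
a³ = Z·M/(N_A·ρ) = 1 × 168.35 / (6.022 × 10²³ × 3.98) = 7.024 × 10^-23 cm³, so a = 4.126 × 10^-8 cm = 4.13 Å.

4.13 Å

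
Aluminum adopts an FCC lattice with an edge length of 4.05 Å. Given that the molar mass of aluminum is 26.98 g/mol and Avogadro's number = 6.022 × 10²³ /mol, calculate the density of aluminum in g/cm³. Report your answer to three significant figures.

2.70 g/cm³

An FCC unit cell contains Z = 4 atoms.
Cell volume: a³ = (4.05 Å)³ = (4.050 × 10^-8 cm)³ = 6.643 × 10^-23 cm³.
ρ = Z·M/(N_A·a³) = 4 × 26.98 / (6.022 × 10²³ × 6.643 × 10^-23) = 2.698 g/cm³.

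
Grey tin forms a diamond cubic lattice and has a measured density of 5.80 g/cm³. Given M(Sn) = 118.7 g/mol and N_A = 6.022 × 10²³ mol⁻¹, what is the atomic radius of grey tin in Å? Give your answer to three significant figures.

1.40 Å

For a diamond cubic cell (Z = 8), a³ = Z·M/(N_A·ρ) = 8 × 118.7 / (6.022 × 10²³ × 5.800) = 2.719 × 10^-22 cm³, so a = 6.478 × 10^-8 cm = 6.478 Å.
Nearest neighbors lie along the body diagonal with √3·a = 8r, so r = 0.2165 × a = 1.40 Å.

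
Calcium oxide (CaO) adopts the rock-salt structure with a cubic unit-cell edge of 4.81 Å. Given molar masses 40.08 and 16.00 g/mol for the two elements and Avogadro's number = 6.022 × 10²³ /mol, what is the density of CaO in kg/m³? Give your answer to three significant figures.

3350 kg/m³

The rock-salt structure contains Z = 4 formula units per cell; M(CaO) = 40.08 + 16.00 = 56.08 g/mol.
a³ = (4.810 × 10^-8 cm)³ = 1.113 × 10^-22 cm³.
ρ = 4 × 56.08 / (6.022 × 10²³ × 1.113 × 10^-22) = 3.347 g/cm³ = 3350 kg/m³.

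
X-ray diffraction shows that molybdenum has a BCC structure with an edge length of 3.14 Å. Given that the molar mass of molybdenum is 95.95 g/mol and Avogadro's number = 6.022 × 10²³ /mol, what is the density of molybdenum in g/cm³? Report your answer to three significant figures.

A BCC unit cell contains Z = 2 atoms.
Cell volume: a³ = (3.14 Å)³ = (3.140 × 10^-8 cm)³ = 3.096 × 10^-23 cm³.
ρ = Z·M/(N_A·a³) = 2 × 95.95 / (6.022 × 10²³ × 3.096 × 10^-23) = 10.29 g/cm³.

10.3 g/cm³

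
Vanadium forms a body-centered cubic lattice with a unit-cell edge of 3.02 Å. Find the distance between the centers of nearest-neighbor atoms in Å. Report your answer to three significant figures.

In a BCC structure, atoms touch along the body diagonal, so √3·a = 4r; the nearest-neighbor distance equals 2r = 0.8660·a.
d = 0.8660 × 3.02 = 2.62 Å.

2.62 Å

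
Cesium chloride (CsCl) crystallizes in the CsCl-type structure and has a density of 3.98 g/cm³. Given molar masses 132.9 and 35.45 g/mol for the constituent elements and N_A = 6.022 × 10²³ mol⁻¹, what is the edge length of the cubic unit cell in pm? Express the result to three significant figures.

413 pm

M(CsCl) = 168.35 g/mol; Z = 1 formula unit per cell.
a³ = Z·M/(N_A·ρ) = 1 × 168.35 / (6.022 × 10²³ × 3.98) = 7.024 × 10^-23 cm³, so a = 4.126 × 10^-8 cm = 413 pm.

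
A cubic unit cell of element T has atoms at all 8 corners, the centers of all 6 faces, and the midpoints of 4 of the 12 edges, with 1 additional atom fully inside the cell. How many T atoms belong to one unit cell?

Corner atoms are shared by 8 cells (1/8 each), face atoms by 2 (1/2 each), edge atoms by 4 (1/4 each), interior atoms are unshared.
Net atoms = 8 × 1/8 + 6 × 1/2 + 4 × 1/4 + 1 = 1 + 3 + 1 + 1 = 6.

6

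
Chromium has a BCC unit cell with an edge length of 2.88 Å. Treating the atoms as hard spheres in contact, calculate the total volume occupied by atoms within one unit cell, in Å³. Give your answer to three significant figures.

16.2 Å³

In a BCC lattice atoms touch along the body diagonal, so √3·a = 4r, so r = 0.4330a = 1.247 Å.
V_atoms = Z × (4/3)πr³ = 2 × (4/3)π × (1.247)³ = 16.2 Å³.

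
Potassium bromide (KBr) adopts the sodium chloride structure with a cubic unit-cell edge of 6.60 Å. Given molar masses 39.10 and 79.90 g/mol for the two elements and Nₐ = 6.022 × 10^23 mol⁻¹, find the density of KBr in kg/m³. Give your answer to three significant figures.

2750 kg/m³

The sodium chloride structure contains Z = 4 formula units per cell; M(KBr) = 39.10 + 79.90 = 119.0 g/mol.
a³ = (6.600 × 10^-8 cm)³ = 2.875 × 10^-22 cm³.
ρ = 4 × 119.0 / (6.022 × 10²³ × 2.875 × 10^-22) = 2.749 g/cm³ = 2750 kg/m³.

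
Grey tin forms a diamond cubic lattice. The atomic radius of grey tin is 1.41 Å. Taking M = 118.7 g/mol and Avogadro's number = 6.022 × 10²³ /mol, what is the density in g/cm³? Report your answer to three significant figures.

5.71 g/cm³

In a diamond cubic lattice, nearest neighbors lie along the body diagonal with √3·a = 8r, giving a = 6.513 Å = 6.513 × 10^-8 cm.
With Z = 8, ρ = Z·M/(N_A·a³) = 8 × 118.7 / (6.022 × 10²³ × 2.762 × 10^-22) = 5.709 g/cm³.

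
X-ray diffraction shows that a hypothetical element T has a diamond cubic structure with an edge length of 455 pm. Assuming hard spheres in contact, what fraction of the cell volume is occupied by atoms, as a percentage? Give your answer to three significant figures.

In a diamond cubic lattice nearest neighbors lie along the body diagonal with √3·a = 8r, so r = 0.2165a = 98.51 pm.
Packing fraction = Z·(4/3)πr³ / a³ = 8 × (4/3)π × (98.51)³ / (455)³ = 0.3401 = 34.0%.

34.0%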